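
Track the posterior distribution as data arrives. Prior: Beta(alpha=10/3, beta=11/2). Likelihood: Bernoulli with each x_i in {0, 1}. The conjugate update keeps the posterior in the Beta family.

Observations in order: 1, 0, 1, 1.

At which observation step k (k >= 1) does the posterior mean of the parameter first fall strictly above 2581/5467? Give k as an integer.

obs 1: x=1 → posterior Beta(13/3, 11/2)
obs 2: x=0 → posterior Beta(13/3, 13/2)
obs 3: x=1 → posterior Beta(16/3, 13/2)
obs 4: x=1 → posterior Beta(19/3, 13/2)

k = 4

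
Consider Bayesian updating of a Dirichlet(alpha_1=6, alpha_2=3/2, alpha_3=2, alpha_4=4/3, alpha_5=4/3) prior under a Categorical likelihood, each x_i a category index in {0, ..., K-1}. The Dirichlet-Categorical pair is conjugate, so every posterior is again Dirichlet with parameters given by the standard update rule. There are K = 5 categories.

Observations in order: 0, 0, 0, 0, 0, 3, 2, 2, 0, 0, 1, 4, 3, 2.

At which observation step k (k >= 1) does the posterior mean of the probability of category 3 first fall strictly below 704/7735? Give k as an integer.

k = 3

obs 1: x=0 → posterior Dirichlet(7, 3/2, 2, 4/3, 4/3)
obs 2: x=0 → posterior Dirichlet(8, 3/2, 2, 4/3, 4/3)
obs 3: x=0 → posterior Dirichlet(9, 3/2, 2, 4/3, 4/3)
obs 4: x=0 → posterior Dirichlet(10, 3/2, 2, 4/3, 4/3)
obs 5: x=0 → posterior Dirichlet(11, 3/2, 2, 4/3, 4/3)
obs 6: x=3 → posterior Dirichlet(11, 3/2, 2, 7/3, 4/3)
obs 7: x=2 → posterior Dirichlet(11, 3/2, 3, 7/3, 4/3)
obs 8: x=2 → posterior Dirichlet(11, 3/2, 4, 7/3, 4/3)
obs 9: x=0 → posterior Dirichlet(12, 3/2, 4, 7/3, 4/3)
obs 10: x=0 → posterior Dirichlet(13, 3/2, 4, 7/3, 4/3)
obs 11: x=1 → posterior Dirichlet(13, 5/2, 4, 7/3, 4/3)
obs 12: x=4 → posterior Dirichlet(13, 5/2, 4, 7/3, 7/3)
obs 13: x=3 → posterior Dirichlet(13, 5/2, 4, 10/3, 7/3)
obs 14: x=2 → posterior Dirichlet(13, 5/2, 5, 10/3, 7/3)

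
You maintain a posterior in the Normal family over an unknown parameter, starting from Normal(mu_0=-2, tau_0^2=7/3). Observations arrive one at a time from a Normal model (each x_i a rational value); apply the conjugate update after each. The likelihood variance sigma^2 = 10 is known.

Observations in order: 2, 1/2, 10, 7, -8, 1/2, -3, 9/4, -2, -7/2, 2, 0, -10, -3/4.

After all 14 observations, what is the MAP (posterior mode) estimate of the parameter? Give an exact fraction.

-81/128

obs 1: x=2 → posterior Normal(-46/37, 70/37)
obs 2: x=1/2 → posterior Normal(-85/88, 35/22)
obs 3: x=10 → posterior Normal(55/102, 70/51)
obs 4: x=7 → posterior Normal(153/116, 35/29)
obs 5: x=-8 → posterior Normal(41/130, 14/13)
obs 6: x=1/2 → posterior Normal(1/3, 35/36)
obs 7: x=-3 → posterior Normal(3/79, 70/79)
obs 8: x=9/4 → posterior Normal(75/344, 35/43)
obs 9: x=-2 → posterior Normal(19/372, 70/93)
obs 10: x=-7/2 → posterior Normal(-79/400, 7/10)
obs 11: x=2 → posterior Normal(-23/428, 70/107)
obs 12: x=0 → posterior Normal(-23/456, 35/57)
obs 13: x=-10 → posterior Normal(-303/484, 70/121)
obs 14: x=-3/4 → posterior Normal(-81/128, 35/64)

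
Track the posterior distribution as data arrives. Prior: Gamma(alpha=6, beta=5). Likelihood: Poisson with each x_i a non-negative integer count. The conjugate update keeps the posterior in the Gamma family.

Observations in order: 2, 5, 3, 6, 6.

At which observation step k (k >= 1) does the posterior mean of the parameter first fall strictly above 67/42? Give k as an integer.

k = 2

obs 1: x=2 → posterior Gamma(8, 6)
obs 2: x=5 → posterior Gamma(13, 7)
obs 3: x=3 → posterior Gamma(16, 8)
obs 4: x=6 → posterior Gamma(22, 9)
obs 5: x=6 → posterior Gamma(28, 10)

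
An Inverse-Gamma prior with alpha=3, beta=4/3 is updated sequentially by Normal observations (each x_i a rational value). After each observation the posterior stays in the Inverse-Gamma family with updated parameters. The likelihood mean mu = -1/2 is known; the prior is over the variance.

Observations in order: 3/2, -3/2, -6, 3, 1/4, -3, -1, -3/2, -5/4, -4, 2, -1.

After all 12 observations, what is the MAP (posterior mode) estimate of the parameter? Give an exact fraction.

obs 1: x=3/2 → posterior Inverse-Gamma(7/2, 10/3)
obs 2: x=-3/2 → posterior Inverse-Gamma(4, 23/6)
obs 3: x=-6 → posterior Inverse-Gamma(9/2, 455/24)
obs 4: x=3 → posterior Inverse-Gamma(5, 301/12)
obs 5: x=1/4 → posterior Inverse-Gamma(11/2, 2435/96)
obs 6: x=-3 → posterior Inverse-Gamma(6, 2735/96)
obs 7: x=-1 → posterior Inverse-Gamma(13/2, 2747/96)
obs 8: x=-3/2 → posterior Inverse-Gamma(7, 2795/96)
obs 9: x=-5/4 → posterior Inverse-Gamma(15/2, 1411/48)
obs 10: x=-4 → posterior Inverse-Gamma(8, 1705/48)
obs 11: x=2 → posterior Inverse-Gamma(17/2, 1855/48)
obs 12: x=-1 → posterior Inverse-Gamma(9, 1861/48)

1861/480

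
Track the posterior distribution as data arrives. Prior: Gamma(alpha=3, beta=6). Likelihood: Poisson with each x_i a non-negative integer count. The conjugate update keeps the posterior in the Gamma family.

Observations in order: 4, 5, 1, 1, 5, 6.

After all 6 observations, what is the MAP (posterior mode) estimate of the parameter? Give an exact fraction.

2

obs 1: x=4 → posterior Gamma(7, 7)
obs 2: x=5 → posterior Gamma(12, 8)
obs 3: x=1 → posterior Gamma(13, 9)
obs 4: x=1 → posterior Gamma(14, 10)
obs 5: x=5 → posterior Gamma(19, 11)
obs 6: x=6 → posterior Gamma(25, 12)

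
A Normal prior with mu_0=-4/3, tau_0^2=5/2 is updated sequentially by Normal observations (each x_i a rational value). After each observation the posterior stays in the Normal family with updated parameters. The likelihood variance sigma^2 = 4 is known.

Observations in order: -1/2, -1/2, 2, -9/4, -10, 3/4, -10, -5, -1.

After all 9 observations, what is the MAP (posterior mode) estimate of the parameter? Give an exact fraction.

-859/318

obs 1: x=-1/2 → posterior Normal(-79/78, 20/13)
obs 2: x=-1/2 → posterior Normal(-47/54, 10/9)
obs 3: x=2 → posterior Normal(-17/69, 20/23)
obs 4: x=-9/4 → posterior Normal(-29/48, 5/7)
obs 5: x=-10 → posterior Normal(-73/36, 20/33)
obs 6: x=3/4 → posterior Normal(-379/228, 10/19)
obs 7: x=-10 → posterior Normal(-679/258, 20/43)
obs 8: x=-5 → posterior Normal(-829/288, 5/12)
obs 9: x=-1 → posterior Normal(-859/318, 20/53)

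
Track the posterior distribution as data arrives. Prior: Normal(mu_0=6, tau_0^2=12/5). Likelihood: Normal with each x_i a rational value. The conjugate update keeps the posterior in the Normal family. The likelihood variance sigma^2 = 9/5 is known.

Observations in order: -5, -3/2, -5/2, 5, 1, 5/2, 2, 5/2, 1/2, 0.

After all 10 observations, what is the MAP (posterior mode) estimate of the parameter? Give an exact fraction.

36/43

obs 1: x=-5 → posterior Normal(-2/7, 36/35)
obs 2: x=-3/2 → posterior Normal(-8/11, 36/55)
obs 3: x=-5/2 → posterior Normal(-6/5, 12/25)
obs 4: x=5 → posterior Normal(2/19, 36/95)
obs 5: x=1 → posterior Normal(6/23, 36/115)
obs 6: x=5/2 → posterior Normal(16/27, 4/15)
obs 7: x=2 → posterior Normal(24/31, 36/155)
obs 8: x=5/2 → posterior Normal(34/35, 36/175)
obs 9: x=1/2 → posterior Normal(12/13, 12/65)
obs 10: x=0 → posterior Normal(36/43, 36/215)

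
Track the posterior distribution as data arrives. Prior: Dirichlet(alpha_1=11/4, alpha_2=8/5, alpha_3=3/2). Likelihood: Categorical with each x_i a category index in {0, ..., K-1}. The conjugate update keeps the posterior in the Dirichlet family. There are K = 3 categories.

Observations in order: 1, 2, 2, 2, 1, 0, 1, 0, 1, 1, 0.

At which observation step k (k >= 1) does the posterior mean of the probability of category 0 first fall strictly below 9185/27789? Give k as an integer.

obs 1: x=1 → posterior Dirichlet(11/4, 13/5, 3/2)
obs 2: x=2 → posterior Dirichlet(11/4, 13/5, 5/2)
obs 3: x=2 → posterior Dirichlet(11/4, 13/5, 7/2)
obs 4: x=2 → posterior Dirichlet(11/4, 13/5, 9/2)
obs 5: x=1 → posterior Dirichlet(11/4, 18/5, 9/2)
obs 6: x=0 → posterior Dirichlet(15/4, 18/5, 9/2)
obs 7: x=1 → posterior Dirichlet(15/4, 23/5, 9/2)
obs 8: x=0 → posterior Dirichlet(19/4, 23/5, 9/2)
obs 9: x=1 → posterior Dirichlet(19/4, 28/5, 9/2)
obs 10: x=1 → posterior Dirichlet(19/4, 33/5, 9/2)
obs 11: x=0 → posterior Dirichlet(23/4, 33/5, 9/2)

k = 3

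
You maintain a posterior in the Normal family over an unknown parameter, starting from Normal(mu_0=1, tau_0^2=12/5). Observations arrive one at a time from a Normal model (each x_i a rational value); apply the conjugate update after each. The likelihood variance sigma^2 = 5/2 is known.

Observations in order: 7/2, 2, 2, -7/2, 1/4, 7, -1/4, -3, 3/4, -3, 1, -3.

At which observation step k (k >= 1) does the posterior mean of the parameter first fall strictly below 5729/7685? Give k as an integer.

obs 1: x=7/2 → posterior Normal(109/49, 60/49)
obs 2: x=2 → posterior Normal(157/73, 60/73)
obs 3: x=2 → posterior Normal(205/97, 60/97)
obs 4: x=-7/2 → posterior Normal(1, 60/121)
obs 5: x=1/4 → posterior Normal(127/145, 12/29)
obs 6: x=7 → posterior Normal(295/169, 60/169)
obs 7: x=-1/4 → posterior Normal(289/193, 60/193)
obs 8: x=-3 → posterior Normal(1, 60/217)
obs 9: x=3/4 → posterior Normal(235/241, 60/241)
obs 10: x=-3 → posterior Normal(163/265, 12/53)
obs 11: x=1 → posterior Normal(11/17, 60/289)
obs 12: x=-3 → posterior Normal(115/313, 60/313)

k = 10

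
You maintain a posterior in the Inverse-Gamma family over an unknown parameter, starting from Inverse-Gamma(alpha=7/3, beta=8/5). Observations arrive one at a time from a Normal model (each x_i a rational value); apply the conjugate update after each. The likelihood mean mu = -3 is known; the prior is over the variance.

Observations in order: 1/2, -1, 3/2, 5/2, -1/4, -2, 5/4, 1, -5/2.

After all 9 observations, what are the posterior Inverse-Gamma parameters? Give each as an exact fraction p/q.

alpha=41/6, beta=4513/80

obs 1: x=1/2 → posterior Inverse-Gamma(17/6, 309/40)
obs 2: x=-1 → posterior Inverse-Gamma(10/3, 389/40)
obs 3: x=3/2 → posterior Inverse-Gamma(23/6, 397/20)
obs 4: x=5/2 → posterior Inverse-Gamma(13/3, 1399/40)
obs 5: x=-1/4 → posterior Inverse-Gamma(29/6, 6201/160)
obs 6: x=-2 → posterior Inverse-Gamma(16/3, 6281/160)
obs 7: x=5/4 → posterior Inverse-Gamma(35/6, 3863/80)
obs 8: x=1 → posterior Inverse-Gamma(19/3, 4503/80)
obs 9: x=-5/2 → posterior Inverse-Gamma(41/6, 4513/80)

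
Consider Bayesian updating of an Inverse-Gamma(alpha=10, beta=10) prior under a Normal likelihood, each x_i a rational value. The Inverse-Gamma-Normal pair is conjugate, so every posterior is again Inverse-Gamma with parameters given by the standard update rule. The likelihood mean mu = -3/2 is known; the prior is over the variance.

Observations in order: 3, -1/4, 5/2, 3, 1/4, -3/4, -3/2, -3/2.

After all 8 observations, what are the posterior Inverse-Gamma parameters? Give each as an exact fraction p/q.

obs 1: x=3 → posterior Inverse-Gamma(21/2, 161/8)
obs 2: x=-1/4 → posterior Inverse-Gamma(11, 669/32)
obs 3: x=5/2 → posterior Inverse-Gamma(23/2, 925/32)
obs 4: x=3 → posterior Inverse-Gamma(12, 1249/32)
obs 5: x=1/4 → posterior Inverse-Gamma(25/2, 649/16)
obs 6: x=-3/4 → posterior Inverse-Gamma(13, 1307/32)
obs 7: x=-3/2 → posterior Inverse-Gamma(27/2, 1307/32)
obs 8: x=-3/2 → posterior Inverse-Gamma(14, 1307/32)

alpha=14, beta=1307/32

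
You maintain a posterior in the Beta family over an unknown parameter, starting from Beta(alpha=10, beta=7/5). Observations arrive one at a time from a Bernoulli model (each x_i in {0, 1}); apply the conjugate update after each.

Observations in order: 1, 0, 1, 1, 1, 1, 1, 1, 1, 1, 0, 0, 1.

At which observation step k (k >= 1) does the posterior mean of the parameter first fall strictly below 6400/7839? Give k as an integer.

obs 1: x=1 → posterior Beta(11, 7/5)
obs 2: x=0 → posterior Beta(11, 12/5)
obs 3: x=1 → posterior Beta(12, 12/5)
obs 4: x=1 → posterior Beta(13, 12/5)
obs 5: x=1 → posterior Beta(14, 12/5)
obs 6: x=1 → posterior Beta(15, 12/5)
obs 7: x=1 → posterior Beta(16, 12/5)
obs 8: x=1 → posterior Beta(17, 12/5)
obs 9: x=1 → posterior Beta(18, 12/5)
obs 10: x=1 → posterior Beta(19, 12/5)
obs 11: x=0 → posterior Beta(19, 17/5)
obs 12: x=0 → posterior Beta(19, 22/5)
obs 13: x=1 → posterior Beta(20, 22/5)

k = 12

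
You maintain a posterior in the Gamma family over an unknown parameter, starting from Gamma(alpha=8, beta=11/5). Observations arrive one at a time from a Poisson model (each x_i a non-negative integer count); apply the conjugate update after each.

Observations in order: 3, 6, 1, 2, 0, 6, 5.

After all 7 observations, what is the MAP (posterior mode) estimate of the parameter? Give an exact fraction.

obs 1: x=3 → posterior Gamma(11, 16/5)
obs 2: x=6 → posterior Gamma(17, 21/5)
obs 3: x=1 → posterior Gamma(18, 26/5)
obs 4: x=2 → posterior Gamma(20, 31/5)
obs 5: x=0 → posterior Gamma(20, 36/5)
obs 6: x=6 → posterior Gamma(26, 41/5)
obs 7: x=5 → posterior Gamma(31, 46/5)

75/23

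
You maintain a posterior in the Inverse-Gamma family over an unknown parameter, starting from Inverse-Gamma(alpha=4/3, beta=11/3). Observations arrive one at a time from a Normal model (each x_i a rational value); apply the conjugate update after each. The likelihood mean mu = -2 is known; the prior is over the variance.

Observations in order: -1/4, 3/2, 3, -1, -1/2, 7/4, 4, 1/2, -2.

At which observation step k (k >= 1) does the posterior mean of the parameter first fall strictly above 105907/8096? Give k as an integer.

k = 7

obs 1: x=-1/4 → posterior Inverse-Gamma(11/6, 499/96)
obs 2: x=3/2 → posterior Inverse-Gamma(7/3, 1087/96)
obs 3: x=3 → posterior Inverse-Gamma(17/6, 2287/96)
obs 4: x=-1 → posterior Inverse-Gamma(10/3, 2335/96)
obs 5: x=-1/2 → posterior Inverse-Gamma(23/6, 2443/96)
obs 6: x=7/4 → posterior Inverse-Gamma(13/3, 1559/48)
obs 7: x=4 → posterior Inverse-Gamma(29/6, 2423/48)
obs 8: x=1/2 → posterior Inverse-Gamma(16/3, 2573/48)
obs 9: x=-2 → posterior Inverse-Gamma(35/6, 2573/48)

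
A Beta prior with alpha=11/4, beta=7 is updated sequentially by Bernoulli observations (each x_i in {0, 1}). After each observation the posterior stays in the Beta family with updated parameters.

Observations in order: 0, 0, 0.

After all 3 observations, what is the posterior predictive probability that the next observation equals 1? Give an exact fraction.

obs 1: x=0 → posterior Beta(11/4, 8)
obs 2: x=0 → posterior Beta(11/4, 9)
obs 3: x=0 → posterior Beta(11/4, 10)

11/51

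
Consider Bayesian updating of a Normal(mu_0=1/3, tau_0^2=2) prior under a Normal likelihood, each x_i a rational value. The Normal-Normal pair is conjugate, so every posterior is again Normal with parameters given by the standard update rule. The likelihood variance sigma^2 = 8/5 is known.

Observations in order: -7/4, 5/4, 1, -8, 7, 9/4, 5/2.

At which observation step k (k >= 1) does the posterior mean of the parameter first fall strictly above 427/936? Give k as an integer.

k = 7

obs 1: x=-7/4 → posterior Normal(-89/108, 8/9)
obs 2: x=5/4 → posterior Normal(-1/12, 4/7)
obs 3: x=1 → posterior Normal(23/114, 8/19)
obs 4: x=-8 → posterior Normal(-217/144, 1/3)
obs 5: x=7 → posterior Normal(-7/174, 8/29)
obs 6: x=9/4 → posterior Normal(121/408, 4/17)
obs 7: x=5/2 → posterior Normal(271/468, 8/39)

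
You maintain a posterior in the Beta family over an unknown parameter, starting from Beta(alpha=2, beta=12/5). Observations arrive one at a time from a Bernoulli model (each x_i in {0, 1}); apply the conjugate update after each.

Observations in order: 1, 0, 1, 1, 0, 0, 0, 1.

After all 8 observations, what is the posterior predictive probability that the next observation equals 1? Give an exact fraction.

obs 1: x=1 → posterior Beta(3, 12/5)
obs 2: x=0 → posterior Beta(3, 17/5)
obs 3: x=1 → posterior Beta(4, 17/5)
obs 4: x=1 → posterior Beta(5, 17/5)
obs 5: x=0 → posterior Beta(5, 22/5)
obs 6: x=0 → posterior Beta(5, 27/5)
obs 7: x=0 → posterior Beta(5, 32/5)
obs 8: x=1 → posterior Beta(6, 32/5)

15/31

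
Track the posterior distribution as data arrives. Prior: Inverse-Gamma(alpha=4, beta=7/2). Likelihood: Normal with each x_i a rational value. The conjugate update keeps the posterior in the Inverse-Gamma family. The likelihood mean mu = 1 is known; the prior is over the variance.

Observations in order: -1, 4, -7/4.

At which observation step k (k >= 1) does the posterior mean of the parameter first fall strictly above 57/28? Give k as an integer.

k = 2

obs 1: x=-1 → posterior Inverse-Gamma(9/2, 11/2)
obs 2: x=4 → posterior Inverse-Gamma(5, 10)
obs 3: x=-7/4 → posterior Inverse-Gamma(11/2, 441/32)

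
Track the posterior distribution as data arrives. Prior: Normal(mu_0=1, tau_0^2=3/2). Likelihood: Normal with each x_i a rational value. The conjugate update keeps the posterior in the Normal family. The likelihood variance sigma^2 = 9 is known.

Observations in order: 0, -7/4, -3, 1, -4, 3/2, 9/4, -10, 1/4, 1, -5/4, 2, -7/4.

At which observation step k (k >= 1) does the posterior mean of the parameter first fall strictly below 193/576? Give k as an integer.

obs 1: x=0 → posterior Normal(6/7, 9/7)
obs 2: x=-7/4 → posterior Normal(17/32, 9/8)
obs 3: x=-3 → posterior Normal(5/36, 1)
obs 4: x=1 → posterior Normal(9/40, 9/10)
obs 5: x=-4 → posterior Normal(-7/44, 9/11)
obs 6: x=3/2 → posterior Normal(-1/48, 3/4)
obs 7: x=9/4 → posterior Normal(2/13, 9/13)
obs 8: x=-10 → posterior Normal(-4/7, 9/14)
obs 9: x=1/4 → posterior Normal(-31/60, 3/5)
obs 10: x=1 → posterior Normal(-27/64, 9/16)
obs 11: x=-5/4 → posterior Normal(-8/17, 9/17)
obs 12: x=2 → posterior Normal(-1/3, 1/2)
obs 13: x=-7/4 → posterior Normal(-31/76, 9/19)

k = 3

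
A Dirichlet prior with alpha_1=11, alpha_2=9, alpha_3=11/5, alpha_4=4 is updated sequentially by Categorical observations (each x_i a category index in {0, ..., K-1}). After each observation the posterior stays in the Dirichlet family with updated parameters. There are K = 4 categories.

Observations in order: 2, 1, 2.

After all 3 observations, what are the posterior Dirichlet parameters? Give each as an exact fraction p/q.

obs 1: x=2 → posterior Dirichlet(11, 9, 16/5, 4)
obs 2: x=1 → posterior Dirichlet(11, 10, 16/5, 4)
obs 3: x=2 → posterior Dirichlet(11, 10, 21/5, 4)

alpha_1=11, alpha_2=10, alpha_3=21/5, alpha_4=4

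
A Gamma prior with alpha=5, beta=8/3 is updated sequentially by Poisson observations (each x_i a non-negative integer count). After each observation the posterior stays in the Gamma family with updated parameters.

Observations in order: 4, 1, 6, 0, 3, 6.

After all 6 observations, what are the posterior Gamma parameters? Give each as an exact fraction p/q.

alpha=25, beta=26/3

obs 1: x=4 → posterior Gamma(9, 11/3)
obs 2: x=1 → posterior Gamma(10, 14/3)
obs 3: x=6 → posterior Gamma(16, 17/3)
obs 4: x=0 → posterior Gamma(16, 20/3)
obs 5: x=3 → posterior Gamma(19, 23/3)
obs 6: x=6 → posterior Gamma(25, 26/3)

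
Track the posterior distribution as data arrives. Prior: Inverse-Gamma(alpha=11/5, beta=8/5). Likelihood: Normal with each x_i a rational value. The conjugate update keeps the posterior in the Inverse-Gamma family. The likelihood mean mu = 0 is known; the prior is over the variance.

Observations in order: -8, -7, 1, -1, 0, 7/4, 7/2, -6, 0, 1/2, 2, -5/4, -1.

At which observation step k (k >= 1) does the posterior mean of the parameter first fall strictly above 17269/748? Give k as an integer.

obs 1: x=-8 → posterior Inverse-Gamma(27/10, 168/5)
obs 2: x=-7 → posterior Inverse-Gamma(16/5, 581/10)
obs 3: x=1 → posterior Inverse-Gamma(37/10, 293/5)
obs 4: x=-1 → posterior Inverse-Gamma(21/5, 591/10)
obs 5: x=0 → posterior Inverse-Gamma(47/10, 591/10)
obs 6: x=7/4 → posterior Inverse-Gamma(26/5, 9701/160)
obs 7: x=7/2 → posterior Inverse-Gamma(57/10, 10681/160)
obs 8: x=-6 → posterior Inverse-Gamma(31/5, 13561/160)
obs 9: x=0 → posterior Inverse-Gamma(67/10, 13561/160)
obs 10: x=1/2 → posterior Inverse-Gamma(36/5, 13581/160)
obs 11: x=2 → posterior Inverse-Gamma(77/10, 13901/160)
obs 12: x=-5/4 → posterior Inverse-Gamma(41/5, 7013/80)
obs 13: x=-1 → posterior Inverse-Gamma(87/10, 7053/80)

k = 2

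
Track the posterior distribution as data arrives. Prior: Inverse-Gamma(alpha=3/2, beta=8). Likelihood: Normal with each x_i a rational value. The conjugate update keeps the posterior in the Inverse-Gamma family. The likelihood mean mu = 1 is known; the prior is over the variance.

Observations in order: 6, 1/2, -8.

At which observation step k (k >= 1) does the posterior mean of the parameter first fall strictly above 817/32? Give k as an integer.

k = 3

obs 1: x=6 → posterior Inverse-Gamma(2, 41/2)
obs 2: x=1/2 → posterior Inverse-Gamma(5/2, 165/8)
obs 3: x=-8 → posterior Inverse-Gamma(3, 489/8)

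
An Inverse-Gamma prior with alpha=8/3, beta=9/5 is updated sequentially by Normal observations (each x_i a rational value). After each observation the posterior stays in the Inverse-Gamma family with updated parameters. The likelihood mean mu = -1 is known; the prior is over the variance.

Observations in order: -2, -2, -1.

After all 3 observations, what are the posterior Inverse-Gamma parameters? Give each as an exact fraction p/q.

alpha=25/6, beta=14/5

obs 1: x=-2 → posterior Inverse-Gamma(19/6, 23/10)
obs 2: x=-2 → posterior Inverse-Gamma(11/3, 14/5)
obs 3: x=-1 → posterior Inverse-Gamma(25/6, 14/5)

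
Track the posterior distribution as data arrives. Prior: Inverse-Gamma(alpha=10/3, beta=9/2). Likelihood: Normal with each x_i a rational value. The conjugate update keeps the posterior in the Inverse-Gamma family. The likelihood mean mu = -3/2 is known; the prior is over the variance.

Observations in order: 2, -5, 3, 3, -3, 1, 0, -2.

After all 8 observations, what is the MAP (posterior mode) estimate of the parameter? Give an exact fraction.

51/10

obs 1: x=2 → posterior Inverse-Gamma(23/6, 85/8)
obs 2: x=-5 → posterior Inverse-Gamma(13/3, 67/4)
obs 3: x=3 → posterior Inverse-Gamma(29/6, 215/8)
obs 4: x=3 → posterior Inverse-Gamma(16/3, 37)
obs 5: x=-3 → posterior Inverse-Gamma(35/6, 305/8)
obs 6: x=1 → posterior Inverse-Gamma(19/3, 165/4)
obs 7: x=0 → posterior Inverse-Gamma(41/6, 339/8)
obs 8: x=-2 → posterior Inverse-Gamma(22/3, 85/2)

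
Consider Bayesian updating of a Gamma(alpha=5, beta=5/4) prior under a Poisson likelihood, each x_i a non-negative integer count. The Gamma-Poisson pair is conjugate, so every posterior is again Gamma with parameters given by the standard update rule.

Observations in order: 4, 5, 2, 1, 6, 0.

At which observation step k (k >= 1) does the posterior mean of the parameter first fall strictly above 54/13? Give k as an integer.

obs 1: x=4 → posterior Gamma(9, 9/4)
obs 2: x=5 → posterior Gamma(14, 13/4)
obs 3: x=2 → posterior Gamma(16, 17/4)
obs 4: x=1 → posterior Gamma(17, 21/4)
obs 5: x=6 → posterior Gamma(23, 25/4)
obs 6: x=0 → posterior Gamma(23, 29/4)

k = 2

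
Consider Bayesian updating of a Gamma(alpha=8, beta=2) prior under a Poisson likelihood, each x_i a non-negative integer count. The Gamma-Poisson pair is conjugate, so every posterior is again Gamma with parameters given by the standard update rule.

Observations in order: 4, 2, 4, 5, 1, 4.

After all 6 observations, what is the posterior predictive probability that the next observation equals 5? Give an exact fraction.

3895178333611449034970094370816/30903154382632612361920641803529

obs 1: x=4 → posterior Gamma(12, 3)
obs 2: x=2 → posterior Gamma(14, 4)
obs 3: x=4 → posterior Gamma(18, 5)
obs 4: x=5 → posterior Gamma(23, 6)
obs 5: x=1 → posterior Gamma(24, 7)
obs 6: x=4 → posterior Gamma(28, 8)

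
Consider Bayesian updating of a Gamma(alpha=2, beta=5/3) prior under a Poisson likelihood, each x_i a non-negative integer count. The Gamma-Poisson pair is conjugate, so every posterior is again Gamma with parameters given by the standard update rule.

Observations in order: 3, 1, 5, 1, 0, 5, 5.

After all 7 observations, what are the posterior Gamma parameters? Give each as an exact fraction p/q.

alpha=22, beta=26/3

obs 1: x=3 → posterior Gamma(5, 8/3)
obs 2: x=1 → posterior Gamma(6, 11/3)
obs 3: x=5 → posterior Gamma(11, 14/3)
obs 4: x=1 → posterior Gamma(12, 17/3)
obs 5: x=0 → posterior Gamma(12, 20/3)
obs 6: x=5 → posterior Gamma(17, 23/3)
obs 7: x=5 → posterior Gamma(22, 26/3)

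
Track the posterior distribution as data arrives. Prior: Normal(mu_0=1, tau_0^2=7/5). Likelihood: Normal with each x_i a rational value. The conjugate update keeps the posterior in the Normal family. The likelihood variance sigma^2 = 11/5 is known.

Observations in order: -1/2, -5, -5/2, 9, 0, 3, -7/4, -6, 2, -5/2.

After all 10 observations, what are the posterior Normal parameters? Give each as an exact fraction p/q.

obs 1: x=-1/2 → posterior Normal(5/12, 77/90)
obs 2: x=-5 → posterior Normal(-11/10, 77/125)
obs 3: x=-5/2 → posterior Normal(-45/32, 77/160)
obs 4: x=9 → posterior Normal(6/13, 77/195)
obs 5: x=0 → posterior Normal(9/23, 77/230)
obs 6: x=3 → posterior Normal(39/53, 77/265)
obs 7: x=-7/4 → posterior Normal(107/240, 77/300)
obs 8: x=-6 → posterior Normal(-61/268, 77/335)
obs 9: x=2 → posterior Normal(-5/296, 77/370)
obs 10: x=-5/2 → posterior Normal(-25/108, 77/405)

mu_0=-25/108, tau_0^2=77/405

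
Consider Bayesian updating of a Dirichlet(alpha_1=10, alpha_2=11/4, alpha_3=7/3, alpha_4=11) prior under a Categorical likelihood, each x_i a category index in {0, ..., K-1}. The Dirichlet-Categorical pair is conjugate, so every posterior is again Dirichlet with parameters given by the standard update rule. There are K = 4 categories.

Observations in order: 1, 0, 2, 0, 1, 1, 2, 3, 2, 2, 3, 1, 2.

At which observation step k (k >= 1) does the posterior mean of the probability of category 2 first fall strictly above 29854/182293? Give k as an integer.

k = 10

obs 1: x=1 → posterior Dirichlet(10, 15/4, 7/3, 11)
obs 2: x=0 → posterior Dirichlet(11, 15/4, 7/3, 11)
obs 3: x=2 → posterior Dirichlet(11, 15/4, 10/3, 11)
obs 4: x=0 → posterior Dirichlet(12, 15/4, 10/3, 11)
obs 5: x=1 → posterior Dirichlet(12, 19/4, 10/3, 11)
obs 6: x=1 → posterior Dirichlet(12, 23/4, 10/3, 11)
obs 7: x=2 → posterior Dirichlet(12, 23/4, 13/3, 11)
obs 8: x=3 → posterior Dirichlet(12, 23/4, 13/3, 12)
obs 9: x=2 → posterior Dirichlet(12, 23/4, 16/3, 12)
obs 10: x=2 → posterior Dirichlet(12, 23/4, 19/3, 12)
obs 11: x=3 → posterior Dirichlet(12, 23/4, 19/3, 13)
obs 12: x=1 → posterior Dirichlet(12, 27/4, 19/3, 13)
obs 13: x=2 → posterior Dirichlet(12, 27/4, 22/3, 13)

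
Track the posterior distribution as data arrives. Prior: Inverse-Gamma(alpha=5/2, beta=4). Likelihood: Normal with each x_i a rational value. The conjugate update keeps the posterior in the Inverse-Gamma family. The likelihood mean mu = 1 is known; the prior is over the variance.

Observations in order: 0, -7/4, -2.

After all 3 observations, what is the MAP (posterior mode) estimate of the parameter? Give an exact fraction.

obs 1: x=0 → posterior Inverse-Gamma(3, 9/2)
obs 2: x=-7/4 → posterior Inverse-Gamma(7/2, 265/32)
obs 3: x=-2 → posterior Inverse-Gamma(4, 409/32)

409/160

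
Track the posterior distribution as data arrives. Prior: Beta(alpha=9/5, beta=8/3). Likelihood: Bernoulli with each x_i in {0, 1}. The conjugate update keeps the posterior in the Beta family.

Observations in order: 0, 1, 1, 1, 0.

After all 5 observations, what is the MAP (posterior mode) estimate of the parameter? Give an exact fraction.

57/112

obs 1: x=0 → posterior Beta(9/5, 11/3)
obs 2: x=1 → posterior Beta(14/5, 11/3)
obs 3: x=1 → posterior Beta(19/5, 11/3)
obs 4: x=1 → posterior Beta(24/5, 11/3)
obs 5: x=0 → posterior Beta(24/5, 14/3)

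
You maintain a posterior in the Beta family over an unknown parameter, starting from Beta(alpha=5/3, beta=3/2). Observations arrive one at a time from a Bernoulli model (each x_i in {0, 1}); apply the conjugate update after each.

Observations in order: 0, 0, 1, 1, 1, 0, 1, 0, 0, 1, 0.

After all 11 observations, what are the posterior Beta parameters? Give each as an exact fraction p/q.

obs 1: x=0 → posterior Beta(5/3, 5/2)
obs 2: x=0 → posterior Beta(5/3, 7/2)
obs 3: x=1 → posterior Beta(8/3, 7/2)
obs 4: x=1 → posterior Beta(11/3, 7/2)
obs 5: x=1 → posterior Beta(14/3, 7/2)
obs 6: x=0 → posterior Beta(14/3, 9/2)
obs 7: x=1 → posterior Beta(17/3, 9/2)
obs 8: x=0 → posterior Beta(17/3, 11/2)
obs 9: x=0 → posterior Beta(17/3, 13/2)
obs 10: x=1 → posterior Beta(20/3, 13/2)
obs 11: x=0 → posterior Beta(20/3, 15/2)

alpha=20/3, beta=15/2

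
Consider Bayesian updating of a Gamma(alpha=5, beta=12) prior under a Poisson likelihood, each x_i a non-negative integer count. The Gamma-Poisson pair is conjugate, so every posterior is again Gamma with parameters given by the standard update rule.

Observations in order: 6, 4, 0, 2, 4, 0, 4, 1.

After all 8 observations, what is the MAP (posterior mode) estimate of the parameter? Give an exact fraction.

5/4

obs 1: x=6 → posterior Gamma(11, 13)
obs 2: x=4 → posterior Gamma(15, 14)
obs 3: x=0 → posterior Gamma(15, 15)
obs 4: x=2 → posterior Gamma(17, 16)
obs 5: x=4 → posterior Gamma(21, 17)
obs 6: x=0 → posterior Gamma(21, 18)
obs 7: x=4 → posterior Gamma(25, 19)
obs 8: x=1 → posterior Gamma(26, 20)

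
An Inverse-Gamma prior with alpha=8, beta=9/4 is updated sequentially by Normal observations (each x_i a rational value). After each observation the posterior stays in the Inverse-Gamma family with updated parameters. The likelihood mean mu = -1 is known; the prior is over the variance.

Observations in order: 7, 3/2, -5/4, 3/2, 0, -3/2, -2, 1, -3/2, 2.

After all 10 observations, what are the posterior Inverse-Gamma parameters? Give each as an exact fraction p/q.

obs 1: x=7 → posterior Inverse-Gamma(17/2, 137/4)
obs 2: x=3/2 → posterior Inverse-Gamma(9, 299/8)
obs 3: x=-5/4 → posterior Inverse-Gamma(19/2, 1197/32)
obs 4: x=3/2 → posterior Inverse-Gamma(10, 1297/32)
obs 5: x=0 → posterior Inverse-Gamma(21/2, 1313/32)
obs 6: x=-3/2 → posterior Inverse-Gamma(11, 1317/32)
obs 7: x=-2 → posterior Inverse-Gamma(23/2, 1333/32)
obs 8: x=1 → posterior Inverse-Gamma(12, 1397/32)
obs 9: x=-3/2 → posterior Inverse-Gamma(25/2, 1401/32)
obs 10: x=2 → posterior Inverse-Gamma(13, 1545/32)

alpha=13, beta=1545/32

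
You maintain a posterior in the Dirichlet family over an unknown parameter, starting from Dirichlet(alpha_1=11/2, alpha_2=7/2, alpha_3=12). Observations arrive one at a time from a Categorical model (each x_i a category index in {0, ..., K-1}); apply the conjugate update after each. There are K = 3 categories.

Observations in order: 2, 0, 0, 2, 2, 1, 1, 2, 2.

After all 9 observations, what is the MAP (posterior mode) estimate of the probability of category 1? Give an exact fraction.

obs 1: x=2 → posterior Dirichlet(11/2, 7/2, 13)
obs 2: x=0 → posterior Dirichlet(13/2, 7/2, 13)
obs 3: x=0 → posterior Dirichlet(15/2, 7/2, 13)
obs 4: x=2 → posterior Dirichlet(15/2, 7/2, 14)
obs 5: x=2 → posterior Dirichlet(15/2, 7/2, 15)
obs 6: x=1 → posterior Dirichlet(15/2, 9/2, 15)
obs 7: x=1 → posterior Dirichlet(15/2, 11/2, 15)
obs 8: x=2 → posterior Dirichlet(15/2, 11/2, 16)
obs 9: x=2 → posterior Dirichlet(15/2, 11/2, 17)

1/6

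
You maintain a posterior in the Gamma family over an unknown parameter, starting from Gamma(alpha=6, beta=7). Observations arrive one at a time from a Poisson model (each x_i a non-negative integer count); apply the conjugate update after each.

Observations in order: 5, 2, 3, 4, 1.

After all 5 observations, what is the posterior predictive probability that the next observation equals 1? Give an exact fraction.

obs 1: x=5 → posterior Gamma(11, 8)
obs 2: x=2 → posterior Gamma(13, 9)
obs 3: x=3 → posterior Gamma(16, 10)
obs 4: x=4 → posterior Gamma(20, 11)
obs 5: x=1 → posterior Gamma(21, 12)

966107518096763730788352/3211838877954855105157369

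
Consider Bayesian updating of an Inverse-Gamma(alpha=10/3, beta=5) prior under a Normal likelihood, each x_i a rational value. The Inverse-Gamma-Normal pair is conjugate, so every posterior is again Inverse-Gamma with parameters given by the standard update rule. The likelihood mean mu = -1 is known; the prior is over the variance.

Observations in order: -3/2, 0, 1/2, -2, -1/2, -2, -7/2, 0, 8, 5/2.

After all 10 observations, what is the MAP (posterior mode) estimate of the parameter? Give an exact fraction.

1395/224

obs 1: x=-3/2 → posterior Inverse-Gamma(23/6, 41/8)
obs 2: x=0 → posterior Inverse-Gamma(13/3, 45/8)
obs 3: x=1/2 → posterior Inverse-Gamma(29/6, 27/4)
obs 4: x=-2 → posterior Inverse-Gamma(16/3, 29/4)
obs 5: x=-1/2 → posterior Inverse-Gamma(35/6, 59/8)
obs 6: x=-2 → posterior Inverse-Gamma(19/3, 63/8)
obs 7: x=-7/2 → posterior Inverse-Gamma(41/6, 11)
obs 8: x=0 → posterior Inverse-Gamma(22/3, 23/2)
obs 9: x=8 → posterior Inverse-Gamma(47/6, 52)
obs 10: x=5/2 → posterior Inverse-Gamma(25/3, 465/8)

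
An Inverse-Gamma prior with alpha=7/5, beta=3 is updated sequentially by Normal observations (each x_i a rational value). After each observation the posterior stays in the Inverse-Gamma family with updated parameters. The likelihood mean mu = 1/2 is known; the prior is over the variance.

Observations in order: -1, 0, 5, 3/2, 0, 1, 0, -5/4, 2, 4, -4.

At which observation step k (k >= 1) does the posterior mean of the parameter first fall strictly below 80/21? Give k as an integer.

obs 1: x=-1 → posterior Inverse-Gamma(19/10, 33/8)
obs 2: x=0 → posterior Inverse-Gamma(12/5, 17/4)
obs 3: x=5 → posterior Inverse-Gamma(29/10, 115/8)
obs 4: x=3/2 → posterior Inverse-Gamma(17/5, 119/8)
obs 5: x=0 → posterior Inverse-Gamma(39/10, 15)
obs 6: x=1 → posterior Inverse-Gamma(22/5, 121/8)
obs 7: x=0 → posterior Inverse-Gamma(49/10, 61/4)
obs 8: x=-5/4 → posterior Inverse-Gamma(27/5, 537/32)
obs 9: x=2 → posterior Inverse-Gamma(59/10, 573/32)
obs 10: x=4 → posterior Inverse-Gamma(32/5, 769/32)
obs 11: x=-4 → posterior Inverse-Gamma(69/10, 1093/32)

k = 2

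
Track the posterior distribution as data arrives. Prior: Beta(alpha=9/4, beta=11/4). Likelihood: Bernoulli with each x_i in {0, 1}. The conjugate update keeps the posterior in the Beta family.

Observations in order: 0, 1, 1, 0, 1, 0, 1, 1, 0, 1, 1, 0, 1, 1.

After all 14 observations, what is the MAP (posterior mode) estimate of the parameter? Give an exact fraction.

41/68

obs 1: x=0 → posterior Beta(9/4, 15/4)
obs 2: x=1 → posterior Beta(13/4, 15/4)
obs 3: x=1 → posterior Beta(17/4, 15/4)
obs 4: x=0 → posterior Beta(17/4, 19/4)
obs 5: x=1 → posterior Beta(21/4, 19/4)
obs 6: x=0 → posterior Beta(21/4, 23/4)
obs 7: x=1 → posterior Beta(25/4, 23/4)
obs 8: x=1 → posterior Beta(29/4, 23/4)
obs 9: x=0 → posterior Beta(29/4, 27/4)
obs 10: x=1 → posterior Beta(33/4, 27/4)
obs 11: x=1 → posterior Beta(37/4, 27/4)
obs 12: x=0 → posterior Beta(37/4, 31/4)
obs 13: x=1 → posterior Beta(41/4, 31/4)
obs 14: x=1 → posterior Beta(45/4, 31/4)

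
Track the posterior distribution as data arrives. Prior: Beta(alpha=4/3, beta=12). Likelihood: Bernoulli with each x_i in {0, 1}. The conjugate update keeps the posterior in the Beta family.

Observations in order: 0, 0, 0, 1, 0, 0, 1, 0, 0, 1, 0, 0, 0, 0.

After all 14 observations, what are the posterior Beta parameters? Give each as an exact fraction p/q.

alpha=13/3, beta=23

obs 1: x=0 → posterior Beta(4/3, 13)
obs 2: x=0 → posterior Beta(4/3, 14)
obs 3: x=0 → posterior Beta(4/3, 15)
obs 4: x=1 → posterior Beta(7/3, 15)
obs 5: x=0 → posterior Beta(7/3, 16)
obs 6: x=0 → posterior Beta(7/3, 17)
obs 7: x=1 → posterior Beta(10/3, 17)
obs 8: x=0 → posterior Beta(10/3, 18)
obs 9: x=0 → posterior Beta(10/3, 19)
obs 10: x=1 → posterior Beta(13/3, 19)
obs 11: x=0 → posterior Beta(13/3, 20)
obs 12: x=0 → posterior Beta(13/3, 21)
obs 13: x=0 → posterior Beta(13/3, 22)
obs 14: x=0 → posterior Beta(13/3, 23)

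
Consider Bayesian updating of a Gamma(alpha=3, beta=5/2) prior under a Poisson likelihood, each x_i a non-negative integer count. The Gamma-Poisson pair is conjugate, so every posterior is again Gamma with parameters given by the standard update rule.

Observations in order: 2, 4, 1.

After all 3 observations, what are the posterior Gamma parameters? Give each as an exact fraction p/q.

obs 1: x=2 → posterior Gamma(5, 7/2)
obs 2: x=4 → posterior Gamma(9, 9/2)
obs 3: x=1 → posterior Gamma(10, 11/2)

alpha=10, beta=11/2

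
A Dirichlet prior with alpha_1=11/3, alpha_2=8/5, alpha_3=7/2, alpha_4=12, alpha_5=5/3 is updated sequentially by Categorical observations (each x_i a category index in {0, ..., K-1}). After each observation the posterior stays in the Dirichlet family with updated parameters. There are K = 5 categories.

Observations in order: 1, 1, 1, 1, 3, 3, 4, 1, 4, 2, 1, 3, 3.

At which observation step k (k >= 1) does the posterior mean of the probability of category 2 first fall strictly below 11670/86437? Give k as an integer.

obs 1: x=1 → posterior Dirichlet(11/3, 13/5, 7/2, 12, 5/3)
obs 2: x=1 → posterior Dirichlet(11/3, 18/5, 7/2, 12, 5/3)
obs 3: x=1 → posterior Dirichlet(11/3, 23/5, 7/2, 12, 5/3)
obs 4: x=1 → posterior Dirichlet(11/3, 28/5, 7/2, 12, 5/3)
obs 5: x=3 → posterior Dirichlet(11/3, 28/5, 7/2, 13, 5/3)
obs 6: x=3 → posterior Dirichlet(11/3, 28/5, 7/2, 14, 5/3)
obs 7: x=4 → posterior Dirichlet(11/3, 28/5, 7/2, 14, 8/3)
obs 8: x=1 → posterior Dirichlet(11/3, 33/5, 7/2, 14, 8/3)
obs 9: x=4 → posterior Dirichlet(11/3, 33/5, 7/2, 14, 11/3)
obs 10: x=2 → posterior Dirichlet(11/3, 33/5, 9/2, 14, 11/3)
obs 11: x=1 → posterior Dirichlet(11/3, 38/5, 9/2, 14, 11/3)
obs 12: x=3 → posterior Dirichlet(11/3, 38/5, 9/2, 15, 11/3)
obs 13: x=3 → posterior Dirichlet(11/3, 38/5, 9/2, 16, 11/3)

k = 4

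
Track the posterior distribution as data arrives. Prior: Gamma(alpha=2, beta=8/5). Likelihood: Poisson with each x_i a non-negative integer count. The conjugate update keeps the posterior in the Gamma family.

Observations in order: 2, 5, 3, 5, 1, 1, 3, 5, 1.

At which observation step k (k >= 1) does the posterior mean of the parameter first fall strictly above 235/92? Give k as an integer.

k = 3

obs 1: x=2 → posterior Gamma(4, 13/5)
obs 2: x=5 → posterior Gamma(9, 18/5)
obs 3: x=3 → posterior Gamma(12, 23/5)
obs 4: x=5 → posterior Gamma(17, 28/5)
obs 5: x=1 → posterior Gamma(18, 33/5)
obs 6: x=1 → posterior Gamma(19, 38/5)
obs 7: x=3 → posterior Gamma(22, 43/5)
obs 8: x=5 → posterior Gamma(27, 48/5)
obs 9: x=1 → posterior Gamma(28, 53/5)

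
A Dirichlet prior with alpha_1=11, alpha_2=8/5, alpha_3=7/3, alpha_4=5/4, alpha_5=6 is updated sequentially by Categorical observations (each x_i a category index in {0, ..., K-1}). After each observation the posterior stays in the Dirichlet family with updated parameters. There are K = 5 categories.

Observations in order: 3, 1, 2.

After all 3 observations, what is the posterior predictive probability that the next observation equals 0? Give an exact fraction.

660/1511

obs 1: x=3 → posterior Dirichlet(11, 8/5, 7/3, 9/4, 6)
obs 2: x=1 → posterior Dirichlet(11, 13/5, 7/3, 9/4, 6)
obs 3: x=2 → posterior Dirichlet(11, 13/5, 10/3, 9/4, 6)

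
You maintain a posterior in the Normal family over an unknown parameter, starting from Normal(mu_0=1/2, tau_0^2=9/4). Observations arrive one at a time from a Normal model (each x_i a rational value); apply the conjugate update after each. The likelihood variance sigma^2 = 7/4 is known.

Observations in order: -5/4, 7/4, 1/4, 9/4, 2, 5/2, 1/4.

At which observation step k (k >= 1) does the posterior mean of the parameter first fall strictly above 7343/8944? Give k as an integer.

k = 5

obs 1: x=-5/4 → posterior Normal(-31/64, 63/64)
obs 2: x=7/4 → posterior Normal(8/25, 63/100)
obs 3: x=1/4 → posterior Normal(41/136, 63/136)
obs 4: x=9/4 → posterior Normal(61/86, 63/172)
obs 5: x=2 → posterior Normal(97/104, 63/208)
obs 6: x=5/2 → posterior Normal(71/61, 63/244)
obs 7: x=1/4 → posterior Normal(293/280, 9/40)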